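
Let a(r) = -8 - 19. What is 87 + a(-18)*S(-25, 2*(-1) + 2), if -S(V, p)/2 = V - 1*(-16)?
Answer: -399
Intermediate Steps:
a(r) = -27
S(V, p) = -32 - 2*V (S(V, p) = -2*(V - 1*(-16)) = -2*(V + 16) = -2*(16 + V) = -32 - 2*V)
87 + a(-18)*S(-25, 2*(-1) + 2) = 87 - 27*(-32 - 2*(-25)) = 87 - 27*(-32 + 50) = 87 - 27*18 = 87 - 486 = -399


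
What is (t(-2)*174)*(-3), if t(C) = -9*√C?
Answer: 4698*I*√2 ≈ 6644.0*I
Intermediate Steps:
(t(-2)*174)*(-3) = (-9*I*√2*174)*(-3) = -1566*I*√2*(-3) = 4698*I*√2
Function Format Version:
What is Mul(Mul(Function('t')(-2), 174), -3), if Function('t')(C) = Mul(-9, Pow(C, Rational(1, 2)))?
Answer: Mul(4698, I, Pow(2, Rational(1, 2))) ≈ Mul(6644.0, I)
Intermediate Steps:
Mul(Mul(Function('t')(-2), 174), -3) = Mul(Mul(Mul(-9, Pow(-2, Rational(1, 2))), 174), -3) = Mul(Mul(Mul(-9, Mul(I, Pow(2, Rational(1, 2)))), 174), -3) = Mul(Mul(Mul(-9, I, Pow(2, Rational(1, 2))), 174), -3) = Mul(Mul(-1566, I, Pow(2, Rational(1, 2))), -3) = Mul(4698, I, Pow(2, Rational(1, 2)))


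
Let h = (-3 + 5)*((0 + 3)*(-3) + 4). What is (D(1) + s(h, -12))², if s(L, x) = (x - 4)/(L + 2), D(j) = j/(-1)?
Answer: 1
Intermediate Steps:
D(j) = -j (D(j) = j*(-1) = -j)
h = -10 (h = 2*(3*(-3) + 4) = 2*(-9 + 4) = 2*(-5) = -10)
s(L, x) = (-4 + x)/(2 + L)
(D(1) + s(h, -12))² = (-1*1 + (-4 - 12)/(2 - 10))² = (-1 - 16/(-8))² = (-1 - ⅛*(-16))² = (-1 + 2)² = 1² = 1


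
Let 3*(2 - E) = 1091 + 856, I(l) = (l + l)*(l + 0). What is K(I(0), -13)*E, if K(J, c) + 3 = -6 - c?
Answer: -2588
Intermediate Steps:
I(l) = 2*l**2 (I(l) = (2*l)*l = 2*l**2)
K(J, c) = -9 - c (K(J, c) = -3 + (-6 - c) = -9 - c)
E = -647 (E = 2 - (1091 + 856)/3 = 2 - 1/3*1947 = 2 - 649 = -647)
K(I(0), -13)*E = (-9 - 1*(-13))*(-647) = (-9 + 13)*(-647) = 4*(-647) = -2588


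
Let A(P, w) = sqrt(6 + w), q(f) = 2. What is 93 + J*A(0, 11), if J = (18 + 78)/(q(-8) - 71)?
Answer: 93 - 32*sqrt(17)/23 ≈ 87.264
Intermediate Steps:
J = -32/23 (J = (18 + 78)/(2 - 71) = 96/(-69) = 96*(-1/69) = -32/23 ≈ -1.3913)
93 + J*A(0, 11) = 93 - 32*sqrt(6 + 11)/23 = 93 - 32*sqrt(17)/23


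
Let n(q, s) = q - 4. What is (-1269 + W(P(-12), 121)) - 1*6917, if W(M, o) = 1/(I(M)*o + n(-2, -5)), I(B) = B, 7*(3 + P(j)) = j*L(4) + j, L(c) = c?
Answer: -80574805/9843 ≈ -8186.0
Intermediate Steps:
n(q, s) = -4 + q
P(j) = -3 + 5*j/7 (P(j) = -3 + (j*4 + j)/7 = -3 + (4*j + j)/7 = -3 + (5*j)/7 = -3 + 5*j/7)
W(M, o) = 1/(-6 + M*o) (W(M, o) = 1/(M*o + (-4 - 2)) = 1/(M*o - 6) = 1/(-6 + M*o))
(-1269 + W(P(-12), 121)) - 1*6917 = (-1269 + 1/(-6 + (-3 + (5/7)*(-12))*121)) - 1*6917 = (-1269 + 1/(-6 + (-3 - 60/7)*121)) - 6917 = (-1269 + 1/(-6 - 81/7*121)) - 6917 = (-1269 + 1/(-6 - 9801/7)) - 6917 = (-1269 + 1/(-9843/7)) - 6917 = (-1269 - 7/9843) - 6917 = -12490774/9843 - 6917 = -80574805/9843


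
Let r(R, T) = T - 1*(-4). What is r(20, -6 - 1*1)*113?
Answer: -339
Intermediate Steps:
r(R, T) = 4 + T (r(R, T) = T + 4 = 4 + T)
r(20, -6 - 1*1)*113 = (4 + (-6 - 1*1))*113 = (4 + (-6 - 1))*113 = (4 - 7)*113 = -3*113 = -339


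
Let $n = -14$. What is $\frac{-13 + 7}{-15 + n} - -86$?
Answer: $\frac{2500}{29} \approx 86.207$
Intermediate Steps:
$\frac{-13 + 7}{-15 + n} - -86 = \frac{-13 + 7}{-15 - 14} - -86 = - \frac{6}{-29} + 86 = \left(-6\right) \left(- \frac{1}{29}\right) + 86 = \frac{6}{29} + 86 = \frac{2500}{29}$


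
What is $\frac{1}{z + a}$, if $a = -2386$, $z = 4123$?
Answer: $\frac{1}{1737} \approx 0.00057571$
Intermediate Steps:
$\frac{1}{z + a} = \frac{1}{4123 - 2386} = \frac{1}{1737}$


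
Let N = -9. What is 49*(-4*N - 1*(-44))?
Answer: 3920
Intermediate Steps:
49*(-4*N - 1*(-44)) = 49*(-4*(-9) - 1*(-44)) = 49*(36 + 44) = 49*80 = 3920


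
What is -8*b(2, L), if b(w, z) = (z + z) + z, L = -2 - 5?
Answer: 168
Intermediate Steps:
L = -7
b(w, z) = 3*z (b(w, z) = 2*z + z = 3*z)
-8*b(2, L) = -24*(-7) = -8*(-21) = 168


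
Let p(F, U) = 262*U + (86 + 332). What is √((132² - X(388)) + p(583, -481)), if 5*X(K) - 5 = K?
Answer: I*√2706465/5 ≈ 329.03*I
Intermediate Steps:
X(K) = 1 + K/5
p(F, U) = 418 + 262*U (p(F, U) = 262*U + 418 = 418 + 262*U)
√((132² - X(388)) + p(583, -481)) = √((132² - (1 + (⅕)*388)) + (418 + 262*(-481))) = √((17424 - (1 + 388/5)) + (418 - 126022)) = √((17424 - 1*393/5) - 125604) = √((17424 - 393/5) - 125604) = √(86727/5 - 125604) = √(-541293/5) = I*√2706465/5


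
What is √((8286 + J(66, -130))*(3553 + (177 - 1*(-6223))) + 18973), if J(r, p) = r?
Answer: √83146429 ≈ 9118.5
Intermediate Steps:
√((8286 + J(66, -130))*(3553 + (177 - 1*(-6223))) + 18973) = √((8286 + 66)*(3553 + (177 - 1*(-6223))) + 18973) = √(8352*(3553 + (177 + 6223)) + 18973) = √(8352*(3553 + 6400) + 18973) = √(8352*9953 + 18973) = √(83127456 + 18973) = √83146429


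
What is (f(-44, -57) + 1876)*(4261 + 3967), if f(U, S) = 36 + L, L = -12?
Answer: 15633200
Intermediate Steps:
f(U, S) = 24 (f(U, S) = 36 - 12 = 24)
(f(-44, -57) + 1876)*(4261 + 3967) = (24 + 1876)*(4261 + 3967) = 1900*8228 = 15633200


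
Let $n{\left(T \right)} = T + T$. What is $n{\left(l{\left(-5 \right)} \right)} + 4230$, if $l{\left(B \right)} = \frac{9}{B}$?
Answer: $\frac{21132}{5} \approx 4226.4$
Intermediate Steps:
$n{\left(T \right)} = 2 T$
$n{\left(l{\left(-5 \right)} \right)} + 4230 = 2 \frac{9}{-5} + 4230 = 2 \cdot 9 \left(- \frac{1}{5}\right) + 4230 = 2 \left(- \frac{9}{5}\right) + 4230 = - \frac{18}{5} + 4230 = \frac{21132}{5}$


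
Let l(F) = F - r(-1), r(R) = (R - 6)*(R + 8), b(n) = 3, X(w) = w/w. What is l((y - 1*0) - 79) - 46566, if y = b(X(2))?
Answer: -46593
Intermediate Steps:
X(w) = 1
y = 3
r(R) = (-6 + R)*(8 + R)
l(F) = 49 + F (l(F) = F - (-48 + (-1)**2 + 2*(-1)) = F - (-48 + 1 - 2) = F - 1*(-49) = F + 49 = 49 + F)
l((y - 1*0) - 79) - 46566 = (49 + ((3 - 1*0) - 79)) - 46566 = (49 + ((3 + 0) - 79)) - 46566 = (49 + (3 - 79)) - 46566 = (49 - 76) - 46566 = -27 - 46566 = -46593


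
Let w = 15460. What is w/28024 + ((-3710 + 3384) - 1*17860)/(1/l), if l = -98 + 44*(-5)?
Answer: 40516738753/7006 ≈ 5.7832e+6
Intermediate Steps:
l = -318 (l = -98 - 220 = -318)
w/28024 + ((-3710 + 3384) - 1*17860)/(1/l) = 15460/28024 + ((-3710 + 3384) - 1*17860)/(1/(-318)) = 15460*(1/28024) + (-326 - 17860)/(-1/318) = 3865/7006 - 18186*(-318) = 3865/7006 + 5783148 = 40516738753/7006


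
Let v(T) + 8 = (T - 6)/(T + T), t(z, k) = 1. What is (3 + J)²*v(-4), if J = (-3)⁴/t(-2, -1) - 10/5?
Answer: -45387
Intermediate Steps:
v(T) = -8 + (-6 + T)/(2*T) (v(T) = -8 + (T - 6)/(T + T) = -8 + (-6 + T)/((2*T)) = -8 + (-6 + T)*(1/(2*T)) = -8 + (-6 + T)/(2*T))
J = 79 (J = (-3)⁴/1 - 10/5 = 81*1 - 10*⅕ = 81 - 2 = 79)
(3 + J)²*v(-4) = (3 + 79)²*(-15/2 - 3/(-4)) = 82²*(-15/2 - 3*(-¼)) = 6724*(-15/2 + ¾) = 6724*(-27/4) = -45387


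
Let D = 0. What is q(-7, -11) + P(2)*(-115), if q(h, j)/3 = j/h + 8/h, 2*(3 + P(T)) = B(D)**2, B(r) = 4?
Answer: -4016/7 ≈ -573.71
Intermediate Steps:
P(T) = 5 (P(T) = -3 + (1/2)*4**2 = -3 + (1/2)*16 = -3 + 8 = 5)
q(h, j) = 24/h + 3*j/h (q(h, j) = 3*(j/h + 8/h) = 3*(8/h + j/h) = 24/h + 3*j/h)
q(-7, -11) + P(2)*(-115) = 3*(8 - 11)/(-7) + 5*(-115) = 3*(-1/7)*(-3) - 575 = 9/7 - 575 = -4016/7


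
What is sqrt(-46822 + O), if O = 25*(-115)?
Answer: I*sqrt(49697) ≈ 222.93*I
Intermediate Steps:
O = -2875
sqrt(-46822 + O) = sqrt(-46822 - 2875) = sqrt(-49697) = I*sqrt(49697)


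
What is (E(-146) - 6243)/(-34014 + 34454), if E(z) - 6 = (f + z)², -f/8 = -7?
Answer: 1863/440 ≈ 4.2341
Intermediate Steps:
f = 56 (f = -8*(-7) = 56)
E(z) = 6 + (56 + z)²
(E(-146) - 6243)/(-34014 + 34454) = ((6 + (56 - 146)²) - 6243)/(-34014 + 34454) = ((6 + (-90)²) - 6243)/440 = ((6 + 8100) - 6243)*(1/440) = (8106 - 6243)*(1/440) = 1863*(1/440) = 1863/440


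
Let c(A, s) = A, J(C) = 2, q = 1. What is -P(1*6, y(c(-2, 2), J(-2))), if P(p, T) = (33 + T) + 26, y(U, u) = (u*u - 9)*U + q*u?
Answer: -71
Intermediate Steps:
y(U, u) = u + U*(-9 + u**2) (y(U, u) = (u*u - 9)*U + 1*u = (u**2 - 9)*U + u = (-9 + u**2)*U + u = U*(-9 + u**2) + u = u + U*(-9 + u**2))
P(p, T) = 59 + T
-P(1*6, y(c(-2, 2), J(-2))) = -(59 + (2 - 9*(-2) - 2*2**2)) = -(59 + (2 + 18 - 2*4)) = -(59 + (2 + 18 - 8)) = -(59 + 12) = -1*71 = -71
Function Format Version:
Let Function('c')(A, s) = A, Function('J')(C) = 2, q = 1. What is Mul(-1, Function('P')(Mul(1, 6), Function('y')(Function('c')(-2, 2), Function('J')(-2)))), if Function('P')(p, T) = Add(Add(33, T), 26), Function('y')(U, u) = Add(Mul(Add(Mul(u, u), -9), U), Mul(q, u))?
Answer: -71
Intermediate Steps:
Function('y')(U, u) = Add(u, Mul(U, Add(-9, Pow(u, 2)))) (Function('y')(U, u) = Add(Mul(Add(Mul(u, u), -9), U), Mul(1, u)) = Add(Mul(Add(Pow(u, 2), -9), U), u) = Add(Mul(Add(-9, Pow(u, 2)), U), u) = Add(Mul(U, Add(-9, Pow(u, 2))), u) = Add(u, Mul(U, Add(-9, Pow(u, 2)))))
Function('P')(p, T) = Add(59, T)
Mul(-1, Function('P')(Mul(1, 6), Function('y')(Function('c')(-2, 2), Function('J')(-2)))) = Mul(-1, Add(59, Add(2, Mul(-9, -2), Mul(-2, Pow(2, 2))))) = Mul(-1, Add(59, Add(2, 18, Mul(-2, 4)))) = Mul(-1, Add(59, Add(2, 18, -8))) = Mul(-1, Add(59, 12)) = Mul(-1, 71) = -71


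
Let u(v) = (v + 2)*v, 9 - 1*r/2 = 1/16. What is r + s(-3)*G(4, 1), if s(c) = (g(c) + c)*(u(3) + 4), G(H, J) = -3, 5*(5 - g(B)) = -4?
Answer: -5669/40 ≈ -141.73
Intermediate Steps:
r = 143/8 (r = 18 - 2/16 = 18 - 2*1/16 = 18 - ⅛ = 143/8 ≈ 17.875)
g(B) = 29/5 (g(B) = 5 - ⅕*(-4) = 5 + ⅘ = 29/5)
u(v) = v*(2 + v) (u(v) = (2 + v)*v = v*(2 + v))
s(c) = 551/5 + 19*c (s(c) = (29/5 + c)*(3*(2 + 3) + 4) = (29/5 + c)*(3*5 + 4) = (29/5 + c)*(15 + 4) = (29/5 + c)*19 = 551/5 + 19*c)
r + s(-3)*G(4, 1) = 143/8 + (551/5 + 19*(-3))*(-3) = 143/8 + (551/5 - 57)*(-3) = 143/8 + (266/5)*(-3) = 143/8 - 798/5 = -5669/40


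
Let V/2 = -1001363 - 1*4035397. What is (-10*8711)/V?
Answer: 8711/1007352 ≈ 0.0086474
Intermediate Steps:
V = -10073520 (V = 2*(-1001363 - 1*4035397) = 2*(-1001363 - 4035397) = 2*(-5036760) = -10073520)
(-10*8711)/V = -10*8711/(-10073520) = -87110*(-1/10073520) = 8711/1007352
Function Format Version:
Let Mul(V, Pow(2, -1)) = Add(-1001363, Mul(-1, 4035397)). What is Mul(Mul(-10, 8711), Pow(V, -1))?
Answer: Rational(8711, 1007352) ≈ 0.0086474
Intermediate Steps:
V = -10073520 (V = Mul(2, Add(-1001363, Mul(-1, 4035397))) = Mul(2, Add(-1001363, -4035397)) = Mul(2, -5036760) = -10073520)
Mul(Mul(-10, 8711), Pow(V, -1)) = Mul(Mul(-10, 8711), Pow(-10073520, -1)) = Mul(-87110, Rational(-1, 10073520)) = Rational(8711, 1007352)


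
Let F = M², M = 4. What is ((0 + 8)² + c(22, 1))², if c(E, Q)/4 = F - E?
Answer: 1600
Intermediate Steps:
F = 16 (F = 4² = 16)
c(E, Q) = 64 - 4*E (c(E, Q) = 4*(16 - E) = 64 - 4*E)
((0 + 8)² + c(22, 1))² = ((0 + 8)² + (64 - 4*22))² = (8² + (64 - 88))² = (64 - 24)² = 40² = 1600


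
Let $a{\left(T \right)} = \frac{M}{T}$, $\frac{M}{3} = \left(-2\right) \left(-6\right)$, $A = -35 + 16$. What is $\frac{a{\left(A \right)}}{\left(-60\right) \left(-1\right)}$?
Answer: $- \frac{3}{95} \approx -0.031579$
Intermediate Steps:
$A = -19$
$M = 36$ ($M = 3 \left(\left(-2\right) \left(-6\right)\right) = 3 \cdot 12 = 36$)
$a{\left(T \right)} = \frac{36}{T}$
$\frac{a{\left(A \right)}}{\left(-60\right) \left(-1\right)} = \frac{36 \frac{1}{-19}}{\left(-60\right) \left(-1\right)} = \frac{36 \left(- \frac{1}{19}\right)}{60} = \left(- \frac{36}{19}\right) \frac{1}{60} = - \frac{3}{95}$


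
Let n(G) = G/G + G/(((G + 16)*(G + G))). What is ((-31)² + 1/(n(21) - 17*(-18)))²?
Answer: 476681329979089/516152961 ≈ 9.2353e+5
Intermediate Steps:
n(G) = 1 + 1/(2*(16 + G)) (n(G) = 1 + G/(((16 + G)*(2*G))) = 1 + G/((2*G*(16 + G))) = 1 + G*(1/(2*G*(16 + G))) = 1 + 1/(2*(16 + G)))
((-31)² + 1/(n(21) - 17*(-18)))² = ((-31)² + 1/((33/2 + 21)/(16 + 21) - 17*(-18)))² = (961 + 1/((75/2)/37 + 306))² = (961 + 1/((1/37)*(75/2) + 306))² = (961 + 1/(75/74 + 306))² = (961 + 1/(22719/74))² = (961 + 74/22719)² = (21833033/22719)² = 476681329979089/516152961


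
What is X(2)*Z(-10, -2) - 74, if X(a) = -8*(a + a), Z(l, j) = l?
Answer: 246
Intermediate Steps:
X(a) = -16*a
X(2)*Z(-10, -2) - 74 = -16*2*(-10) - 74 = -32*(-10) - 74 = 320 - 74 = 246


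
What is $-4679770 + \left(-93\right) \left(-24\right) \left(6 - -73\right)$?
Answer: $-4503442$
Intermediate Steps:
$-4679770 + \left(-93\right) \left(-24\right) \left(6 - -73\right) = -4679770 + 2232 \left(6 + 73\right) = -4679770 + 2232 \cdot 79 = -4679770 + 176328 = -4503442$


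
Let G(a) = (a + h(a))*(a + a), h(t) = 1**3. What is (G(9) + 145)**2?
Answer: 105625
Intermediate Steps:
h(t) = 1
G(a) = 2*a*(1 + a) (G(a) = (a + 1)*(a + a) = (1 + a)*(2*a) = 2*a*(1 + a))
(G(9) + 145)**2 = (2*9*(1 + 9) + 145)**2 = (2*9*10 + 145)**2 = (180 + 145)**2 = 325**2 = 105625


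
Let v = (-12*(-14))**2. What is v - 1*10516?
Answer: 17708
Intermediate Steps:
v = 28224 (v = 168**2 = 28224)
v - 1*10516 = 28224 - 1*10516 = 28224 - 10516 = 17708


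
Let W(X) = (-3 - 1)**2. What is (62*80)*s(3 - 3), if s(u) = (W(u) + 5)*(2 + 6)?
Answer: 833280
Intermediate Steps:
W(X) = 16 (W(X) = (-4)**2 = 16)
s(u) = 168 (s(u) = (16 + 5)*(2 + 6) = 21*8 = 168)
(62*80)*s(3 - 3) = (62*80)*168 = 4960*168 = 833280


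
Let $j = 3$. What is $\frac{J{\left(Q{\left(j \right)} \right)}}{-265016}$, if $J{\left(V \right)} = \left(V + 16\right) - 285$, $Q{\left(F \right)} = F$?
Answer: $\frac{133}{132508} \approx 0.0010037$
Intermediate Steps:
$J{\left(V \right)} = -269 + V$ ($J{\left(V \right)} = \left(16 + V\right) - 285 = -269 + V$)
$\frac{J{\left(Q{\left(j \right)} \right)}}{-265016} = \frac{-269 + 3}{-265016} = \left(-266\right) \left(- \frac{1}{265016}\right) = \frac{133}{132508}$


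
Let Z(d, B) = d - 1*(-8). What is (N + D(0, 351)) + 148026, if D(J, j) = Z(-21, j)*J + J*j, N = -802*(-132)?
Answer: 253890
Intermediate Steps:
Z(d, B) = 8 + d (Z(d, B) = d + 8 = 8 + d)
N = 105864
D(J, j) = -13*J + J*j (D(J, j) = (8 - 21)*J + J*j = -13*J + J*j)
(N + D(0, 351)) + 148026 = (105864 + 0*(-13 + 351)) + 148026 = (105864 + 0*338) + 148026 = (105864 + 0) + 148026 = 105864 + 148026 = 253890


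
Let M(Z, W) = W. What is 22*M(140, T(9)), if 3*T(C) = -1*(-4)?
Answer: 88/3 ≈ 29.333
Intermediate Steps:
T(C) = 4/3 (T(C) = (-1*(-4))/3 = (⅓)*4 = 4/3)
22*M(140, T(9)) = 22*(4/3) = 88/3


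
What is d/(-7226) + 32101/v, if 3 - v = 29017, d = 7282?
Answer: -221620887/104827582 ≈ -2.1141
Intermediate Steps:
v = -29014 (v = 3 - 1*29017 = 3 - 29017 = -29014)
d/(-7226) + 32101/v = 7282/(-7226) + 32101/(-29014) = 7282*(-1/7226) + 32101*(-1/29014) = -3641/3613 - 32101/29014 = -221620887/104827582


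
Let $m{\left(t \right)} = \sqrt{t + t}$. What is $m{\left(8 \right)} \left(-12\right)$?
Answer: $-48$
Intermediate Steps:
$m{\left(t \right)} = \sqrt{2} \sqrt{t}$ ($m{\left(t \right)} = \sqrt{2 t} = \sqrt{2} \sqrt{t}$)
$m{\left(8 \right)} \left(-12\right) = \sqrt{2} \sqrt{8} \left(-12\right) = \sqrt{2} \cdot 2 \sqrt{2} \left(-12\right) = 4 \left(-12\right) = -48$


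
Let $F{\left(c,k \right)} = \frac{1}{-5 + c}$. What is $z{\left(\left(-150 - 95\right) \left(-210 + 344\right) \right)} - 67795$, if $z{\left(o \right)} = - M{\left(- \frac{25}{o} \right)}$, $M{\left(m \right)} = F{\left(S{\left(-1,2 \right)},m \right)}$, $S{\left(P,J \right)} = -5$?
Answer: $- \frac{677949}{10} \approx -67795.0$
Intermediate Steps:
$M{\left(m \right)} = - \frac{1}{10}$ ($M{\left(m \right)} = \frac{1}{-5 - 5} = \frac{1}{-10} = - \frac{1}{10}$)
$z{\left(o \right)} = \frac{1}{10}$ ($z{\left(o \right)} = \left(-1\right) \left(- \frac{1}{10}\right) = \frac{1}{10}$)
$z{\left(\left(-150 - 95\right) \left(-210 + 344\right) \right)} - 67795 = \frac{1}{10} - 67795 = - \frac{677949}{10}$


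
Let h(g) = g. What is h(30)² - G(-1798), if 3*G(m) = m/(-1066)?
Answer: 1438201/1599 ≈ 899.44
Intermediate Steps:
G(m) = -m/3198 (G(m) = (m/(-1066))/3 = (m*(-1/1066))/3 = (-m/1066)/3 = -m/3198)
h(30)² - G(-1798) = 30² - (-1)*(-1798)/3198 = 900 - 1*899/1599 = 900 - 899/1599 = 1438201/1599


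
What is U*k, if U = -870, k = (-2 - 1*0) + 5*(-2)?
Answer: 10440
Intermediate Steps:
k = -12 (k = (-2 + 0) - 10 = -2 - 10 = -12)
U*k = -870*(-12) = 10440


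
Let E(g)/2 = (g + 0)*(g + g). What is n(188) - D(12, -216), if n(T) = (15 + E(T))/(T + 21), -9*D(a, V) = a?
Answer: 425009/627 ≈ 677.85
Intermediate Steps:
D(a, V) = -a/9
E(g) = 4*g² (E(g) = 2*((g + 0)*(g + g)) = 2*(g*(2*g)) = 2*(2*g²) = 4*g²)
n(T) = (15 + 4*T²)/(21 + T) (n(T) = (15 + 4*T²)/(T + 21) = (15 + 4*T²)/(21 + T))
n(188) - D(12, -216) = (15 + 4*188²)/(21 + 188) - (-1)*12/9 = (15 + 4*35344)/209 - 1*(-4/3) = (15 + 141376)/209 + 4/3 = (1/209)*141391 + 4/3 = 141391/209 + 4/3 = 425009/627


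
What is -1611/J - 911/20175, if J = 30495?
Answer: -4018858/41015775 ≈ -0.097983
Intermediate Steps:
-1611/J - 911/20175 = -1611/30495 - 911/20175 = -1611*1/30495 - 911*1/20175 = -537/10165 - 911/20175 = -4018858/41015775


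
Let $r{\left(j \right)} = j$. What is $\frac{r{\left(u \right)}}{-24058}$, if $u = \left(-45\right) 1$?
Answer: $\frac{45}{24058} \approx 0.0018705$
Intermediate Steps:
$u = -45$
$\frac{r{\left(u \right)}}{-24058} = - \frac{45}{-24058} = \left(-45\right) \left(- \frac{1}{24058}\right) = \frac{45}{24058}$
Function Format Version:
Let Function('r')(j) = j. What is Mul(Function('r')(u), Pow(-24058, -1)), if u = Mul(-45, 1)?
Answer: Rational(45, 24058) ≈ 0.0018705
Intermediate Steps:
u = -45
Mul(Function('r')(u), Pow(-24058, -1)) = Mul(-45, Pow(-24058, -1)) = Mul(-45, Rational(-1, 24058)) = Rational(45, 24058)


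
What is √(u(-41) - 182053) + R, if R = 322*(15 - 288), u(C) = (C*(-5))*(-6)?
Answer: -87906 + I*√183283 ≈ -87906.0 + 428.12*I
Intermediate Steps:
u(C) = 30*C (u(C) = -5*C*(-6) = 30*C)
R = -87906 (R = 322*(-273) = -87906)
√(u(-41) - 182053) + R = √(30*(-41) - 182053) - 87906 = √(-1230 - 182053) - 87906 = √(-183283) - 87906 = I*√183283 - 87906 = -87906 + I*√183283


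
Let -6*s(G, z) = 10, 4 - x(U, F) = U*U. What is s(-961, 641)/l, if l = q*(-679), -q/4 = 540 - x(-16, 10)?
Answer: -5/6453216 ≈ -7.7481e-7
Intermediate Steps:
x(U, F) = 4 - U**2 (x(U, F) = 4 - U*U = 4 - U**2)
s(G, z) = -5/3 (s(G, z) = -1/6*10 = -5/3)
q = -3168 (q = -4*(540 - (4 - 1*(-16)**2)) = -4*(540 - (4 - 1*256)) = -4*(540 - (4 - 256)) = -4*(540 - 1*(-252)) = -4*(540 + 252) = -4*792 = -3168)
l = 2151072 (l = -3168*(-679) = 2151072)
s(-961, 641)/l = -5/3/2151072 = -5/3*1/2151072 = -5/6453216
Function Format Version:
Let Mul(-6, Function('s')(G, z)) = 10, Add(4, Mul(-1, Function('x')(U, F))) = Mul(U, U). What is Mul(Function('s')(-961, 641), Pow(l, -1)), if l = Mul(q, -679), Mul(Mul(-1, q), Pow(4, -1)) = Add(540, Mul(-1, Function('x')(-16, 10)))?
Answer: Rational(-5, 6453216) ≈ -7.7481e-7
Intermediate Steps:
Function('x')(U, F) = Add(4, Mul(-1, Pow(U, 2))) (Function('x')(U, F) = Add(4, Mul(-1, Mul(U, U))) = Add(4, Mul(-1, Pow(U, 2))))
Function('s')(G, z) = Rational(-5, 3) (Function('s')(G, z) = Mul(Rational(-1, 6), 10) = Rational(-5, 3))
q = -3168 (q = Mul(-4, Add(540, Mul(-1, Add(4, Mul(-1, Pow(-16, 2)))))) = Mul(-4, Add(540, Mul(-1, Add(4, Mul(-1, 256))))) = Mul(-4, Add(540, Mul(-1, Add(4, -256)))) = Mul(-4, Add(540, Mul(-1, -252))) = Mul(-4, Add(540, 252)) = Mul(-4, 792) = -3168)
l = 2151072 (l = Mul(-3168, -679) = 2151072)
Mul(Function('s')(-961, 641), Pow(l, -1)) = Mul(Rational(-5, 3), Pow(2151072, -1)) = Mul(Rational(-5, 3), Rational(1, 2151072)) = Rational(-5, 6453216)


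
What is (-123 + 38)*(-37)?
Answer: 3145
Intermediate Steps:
(-123 + 38)*(-37) = -85*(-37) = 3145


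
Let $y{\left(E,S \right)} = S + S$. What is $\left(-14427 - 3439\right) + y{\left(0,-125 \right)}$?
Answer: $-18116$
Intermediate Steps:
$y{\left(E,S \right)} = 2 S$
$\left(-14427 - 3439\right) + y{\left(0,-125 \right)} = \left(-14427 - 3439\right) + 2 \left(-125\right) = -17866 - 250 = -18116$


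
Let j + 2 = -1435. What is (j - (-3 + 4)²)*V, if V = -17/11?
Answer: 24446/11 ≈ 2222.4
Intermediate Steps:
j = -1437 (j = -2 - 1435 = -1437)
V = -17/11 (V = -17*1/11 = -17/11 ≈ -1.5455)
(j - (-3 + 4)²)*V = (-1437 - (-3 + 4)²)*(-17/11) = (-1437 - 1*1²)*(-17/11) = (-1437 - 1*1)*(-17/11) = (-1437 - 1)*(-17/11) = -1438*(-17/11) = 24446/11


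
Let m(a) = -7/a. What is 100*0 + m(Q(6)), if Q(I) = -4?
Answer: 7/4 ≈ 1.7500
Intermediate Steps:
m(a) = -7/a
100*0 + m(Q(6)) = 100*0 - 7/(-4) = 0 - 7*(-¼) = 0 + 7/4 = 7/4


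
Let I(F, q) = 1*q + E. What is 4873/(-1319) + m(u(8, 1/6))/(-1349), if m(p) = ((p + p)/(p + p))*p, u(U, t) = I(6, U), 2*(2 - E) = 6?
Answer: -6582910/1779331 ≈ -3.6997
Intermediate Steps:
E = -1 (E = 2 - 1/2*6 = 2 - 3 = -1)
I(F, q) = -1 + q (I(F, q) = 1*q - 1 = q - 1 = -1 + q)
u(U, t) = -1 + U
m(p) = p (m(p) = ((2*p)/((2*p)))*p = ((2*p)*(1/(2*p)))*p = 1*p = p)
4873/(-1319) + m(u(8, 1/6))/(-1349) = 4873/(-1319) + (-1 + 8)/(-1349) = 4873*(-1/1319) + 7*(-1/1349) = -4873/1319 - 7/1349 = -6582910/1779331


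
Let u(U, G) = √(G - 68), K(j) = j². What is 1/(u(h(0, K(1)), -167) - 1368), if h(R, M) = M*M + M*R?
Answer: -1368/1871659 - I*√235/1871659 ≈ -0.0007309 - 8.1904e-6*I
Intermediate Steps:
h(R, M) = M² + M*R
u(U, G) = √(-68 + G)
1/(u(h(0, K(1)), -167) - 1368) = 1/(√(-68 - 167) - 1368) = 1/(√(-235) - 1368) = 1/(I*√235 - 1368) = 1/(-1368 + I*√235)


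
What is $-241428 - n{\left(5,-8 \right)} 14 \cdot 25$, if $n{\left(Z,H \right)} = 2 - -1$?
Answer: $-242478$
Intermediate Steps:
$n{\left(Z,H \right)} = 3$ ($n{\left(Z,H \right)} = 2 + 1 = 3$)
$-241428 - n{\left(5,-8 \right)} 14 \cdot 25 = -241428 - 3 \cdot 14 \cdot 25 = -241428 - 42 \cdot 25 = -241428 - 1050 = -242478$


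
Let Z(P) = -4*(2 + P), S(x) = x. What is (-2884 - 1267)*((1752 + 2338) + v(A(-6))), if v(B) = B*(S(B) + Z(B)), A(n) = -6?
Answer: -16728530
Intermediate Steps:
Z(P) = -8 - 4*P
v(B) = B*(-8 - 3*B) (v(B) = B*(B + (-8 - 4*B)) = B*(-8 - 3*B))
(-2884 - 1267)*((1752 + 2338) + v(A(-6))) = (-2884 - 1267)*((1752 + 2338) - 1*(-6)*(8 + 3*(-6))) = -4151*(4090 - 1*(-6)*(8 - 18)) = -4151*(4090 - 1*(-6)*(-10)) = -4151*(4090 - 60) = -4151*4030 = -16728530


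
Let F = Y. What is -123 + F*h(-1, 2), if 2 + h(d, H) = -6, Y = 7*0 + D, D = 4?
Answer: -155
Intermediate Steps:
Y = 4 (Y = 7*0 + 4 = 0 + 4 = 4)
h(d, H) = -8 (h(d, H) = -2 - 6 = -8)
F = 4
-123 + F*h(-1, 2) = -123 + 4*(-8) = -123 - 32 = -155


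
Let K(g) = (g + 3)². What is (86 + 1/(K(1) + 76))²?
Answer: 62615569/8464 ≈ 7397.9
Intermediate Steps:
K(g) = (3 + g)²
(86 + 1/(K(1) + 76))² = (86 + 1/((3 + 1)² + 76))² = (86 + 1/(4² + 76))² = (86 + 1/(16 + 76))² = (86 + 1/92)² = (7913/92)² = 62615569/8464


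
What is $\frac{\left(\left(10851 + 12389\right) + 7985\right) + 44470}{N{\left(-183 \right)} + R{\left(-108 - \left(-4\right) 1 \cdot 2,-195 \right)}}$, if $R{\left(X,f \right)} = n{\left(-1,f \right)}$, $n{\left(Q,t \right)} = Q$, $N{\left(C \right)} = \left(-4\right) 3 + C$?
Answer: $- \frac{75695}{196} \approx -386.2$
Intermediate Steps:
$N{\left(C \right)} = -12 + C$
$R{\left(X,f \right)} = -1$
$\frac{\left(\left(10851 + 12389\right) + 7985\right) + 44470}{N{\left(-183 \right)} + R{\left(-108 - \left(-4\right) 1 \cdot 2,-195 \right)}} = \frac{\left(\left(10851 + 12389\right) + 7985\right) + 44470}{\left(-12 - 183\right) - 1} = \frac{\left(23240 + 7985\right) + 44470}{-195 - 1} = \frac{31225 + 44470}{-196} = 75695 \left(- \frac{1}{196}\right) = - \frac{75695}{196}$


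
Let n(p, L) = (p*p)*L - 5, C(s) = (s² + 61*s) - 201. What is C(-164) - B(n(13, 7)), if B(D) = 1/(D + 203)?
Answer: 23050270/1381 ≈ 16691.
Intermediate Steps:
C(s) = -201 + s² + 61*s
n(p, L) = -5 + L*p² (n(p, L) = p²*L - 5 = L*p² - 5 = -5 + L*p²)
B(D) = 1/(203 + D)
C(-164) - B(n(13, 7)) = (-201 + (-164)² + 61*(-164)) - 1/(203 + (-5 + 7*13²)) = (-201 + 26896 - 10004) - 1/(203 + (-5 + 7*169)) = 16691 - 1/(203 + (-5 + 1183)) = 16691 - 1/(203 + 1178) = 16691 - 1/1381 = 23050270/1381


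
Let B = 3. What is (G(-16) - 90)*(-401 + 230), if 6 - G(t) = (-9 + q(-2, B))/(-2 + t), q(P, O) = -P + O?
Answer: 14402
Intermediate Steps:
q(P, O) = O - P
G(t) = 6 + 4/(-2 + t) (G(t) = 6 - (-9 + (3 - 1*(-2)))/(-2 + t) = 6 - (-9 + (3 + 2))/(-2 + t) = 6 - (-9 + 5)/(-2 + t) = 6 - (-4)/(-2 + t) = 6 + 4/(-2 + t))
(G(-16) - 90)*(-401 + 230) = (2*(-4 + 3*(-16))/(-2 - 16) - 90)*(-401 + 230) = (2*(-4 - 48)/(-18) - 90)*(-171) = (2*(-1/18)*(-52) - 90)*(-171) = (52/9 - 90)*(-171) = -758/9*(-171) = 14402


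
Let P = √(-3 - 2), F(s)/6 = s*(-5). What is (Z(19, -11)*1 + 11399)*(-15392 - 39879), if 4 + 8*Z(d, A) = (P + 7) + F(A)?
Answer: -5058678275/8 - 55271*I*√5/8 ≈ -6.3233e+8 - 15449.0*I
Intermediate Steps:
F(s) = -30*s (F(s) = 6*(s*(-5)) = 6*(-5*s) = -30*s)
P = I*√5 (P = √(-5) = I*√5 ≈ 2.2361*I)
Z(d, A) = 3/8 - 15*A/4 + I*√5/8 (Z(d, A) = -½ + ((I*√5 + 7) - 30*A)/8 = -½ + ((7 + I*√5) - 30*A)/8 = -½ + (7 - 30*A + I*√5)/8 = -½ + (7/8 - 15*A/4 + I*√5/8) = 3/8 - 15*A/4 + I*√5/8)
(Z(19, -11)*1 + 11399)*(-15392 - 39879) = ((3/8 - 15/4*(-11) + I*√5/8)*1 + 11399)*(-15392 - 39879) = ((3/8 + 165/4 + I*√5/8)*1 + 11399)*(-55271) = ((333/8 + I*√5/8)*1 + 11399)*(-55271) = ((333/8 + I*√5/8) + 11399)*(-55271) = (91525/8 + I*√5/8)*(-55271) = -5058678275/8 - 55271*I*√5/8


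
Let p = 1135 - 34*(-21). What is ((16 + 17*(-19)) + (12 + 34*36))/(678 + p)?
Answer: 929/2527 ≈ 0.36763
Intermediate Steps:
p = 1849 (p = 1135 - 1*(-714) = 1135 + 714 = 1849)
((16 + 17*(-19)) + (12 + 34*36))/(678 + p) = ((16 + 17*(-19)) + (12 + 34*36))/(678 + 1849) = ((16 - 323) + (12 + 1224))/2527 = (-307 + 1236)*(1/2527) = 929*(1/2527) = 929/2527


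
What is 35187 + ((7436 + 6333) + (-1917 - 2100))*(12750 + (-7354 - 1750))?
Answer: 35590979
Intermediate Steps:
35187 + ((7436 + 6333) + (-1917 - 2100))*(12750 + (-7354 - 1750)) = 35187 + (13769 - 4017)*(12750 - 9104) = 35187 + 9752*3646 = 35187 + 35555792 = 35590979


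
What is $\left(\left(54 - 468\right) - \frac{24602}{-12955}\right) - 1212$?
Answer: $- \frac{21040228}{12955} \approx -1624.1$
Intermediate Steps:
$\left(\left(54 - 468\right) - \frac{24602}{-12955}\right) - 1212 = \left(\left(54 - 468\right) - - \frac{24602}{12955}\right) - 1212 = \left(-414 + \frac{24602}{12955}\right) - 1212 = - \frac{5338768}{12955} - 1212 = - \frac{21040228}{12955}$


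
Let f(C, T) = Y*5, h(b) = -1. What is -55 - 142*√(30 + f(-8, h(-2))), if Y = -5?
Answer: -55 - 142*√5 ≈ -372.52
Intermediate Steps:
f(C, T) = -25 (f(C, T) = -5*5 = -25)
-55 - 142*√(30 + f(-8, h(-2))) = -55 - 142*√(30 - 25) = -55 - 142*√5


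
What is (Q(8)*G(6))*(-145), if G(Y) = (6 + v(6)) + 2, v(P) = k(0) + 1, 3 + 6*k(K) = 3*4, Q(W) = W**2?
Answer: -97440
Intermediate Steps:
k(K) = 3/2 (k(K) = -1/2 + (3*4)/6 = -1/2 + (1/6)*12 = -1/2 + 2 = 3/2)
v(P) = 5/2 (v(P) = 3/2 + 1 = 5/2)
G(Y) = 21/2 (G(Y) = (6 + 5/2) + 2 = 17/2 + 2 = 21/2)
(Q(8)*G(6))*(-145) = (8**2*(21/2))*(-145) = (64*(21/2))*(-145) = 672*(-145) = -97440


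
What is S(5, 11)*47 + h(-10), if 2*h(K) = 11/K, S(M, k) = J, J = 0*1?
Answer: -11/20 ≈ -0.55000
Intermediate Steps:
J = 0
S(M, k) = 0
h(K) = 11/(2*K) (h(K) = (11/K)/2 = 11/(2*K))
S(5, 11)*47 + h(-10) = 0*47 + (11/2)/(-10) = 0 + (11/2)*(-⅒) = 0 - 11/20 = -11/20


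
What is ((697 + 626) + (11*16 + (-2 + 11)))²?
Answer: 2274064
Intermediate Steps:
((697 + 626) + (11*16 + (-2 + 11)))² = (1323 + (176 + 9))² = (1323 + 185)² = 1508² = 2274064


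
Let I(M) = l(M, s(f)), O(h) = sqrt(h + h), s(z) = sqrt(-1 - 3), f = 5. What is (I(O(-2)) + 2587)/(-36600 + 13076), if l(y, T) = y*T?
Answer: -2583/23524 ≈ -0.10980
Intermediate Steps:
s(z) = 2*I (s(z) = sqrt(-4) = 2*I)
O(h) = sqrt(2)*sqrt(h) (O(h) = sqrt(2*h) = sqrt(2)*sqrt(h))
l(y, T) = T*y
I(M) = 2*I*M (I(M) = (2*I)*M = 2*I*M)
(I(O(-2)) + 2587)/(-36600 + 13076) = (2*I*(sqrt(2)*sqrt(-2)) + 2587)/(-36600 + 13076) = (2*I*(sqrt(2)*(I*sqrt(2))) + 2587)/(-23524) = (2*I*(2*I) + 2587)*(-1/23524) = (-4 + 2587)*(-1/23524) = 2583*(-1/23524) = -2583/23524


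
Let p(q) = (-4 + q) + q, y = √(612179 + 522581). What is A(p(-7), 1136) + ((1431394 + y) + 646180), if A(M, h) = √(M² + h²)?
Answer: 2077574 + 2*√283690 + 2*√322705 ≈ 2.0798e+6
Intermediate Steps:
y = 2*√283690 (y = √1134760 = 2*√283690 ≈ 1065.3)
p(q) = -4 + 2*q
A(p(-7), 1136) + ((1431394 + y) + 646180) = √((-4 + 2*(-7))² + 1136²) + ((1431394 + 2*√283690) + 646180) = √((-4 - 14)² + 1290496) + (2077574 + 2*√283690) = √((-18)² + 1290496) + (2077574 + 2*√283690) = √(324 + 1290496) + (2077574 + 2*√283690) = √1290820 + (2077574 + 2*√283690) = 2*√322705 + (2077574 + 2*√283690) = 2077574 + 2*√283690 + 2*√322705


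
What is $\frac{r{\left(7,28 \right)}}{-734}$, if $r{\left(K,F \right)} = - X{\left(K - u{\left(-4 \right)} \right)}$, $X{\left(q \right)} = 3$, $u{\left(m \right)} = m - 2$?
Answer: $\frac{3}{734} \approx 0.0040872$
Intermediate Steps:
$u{\left(m \right)} = -2 + m$
$r{\left(K,F \right)} = -3$ ($r{\left(K,F \right)} = \left(-1\right) 3 = -3$)
$\frac{r{\left(7,28 \right)}}{-734} = - \frac{3}{-734} = \left(-3\right) \left(- \frac{1}{734}\right) = \frac{3}{734}$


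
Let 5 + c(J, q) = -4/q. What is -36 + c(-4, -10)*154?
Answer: -3722/5 ≈ -744.40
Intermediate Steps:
c(J, q) = -5 - 4/q
-36 + c(-4, -10)*154 = -36 + (-5 - 4/(-10))*154 = -36 + (-5 - 4*(-⅒))*154 = -36 + (-5 + ⅖)*154 = -36 - 23/5*154 = -36 - 3542/5 = -3722/5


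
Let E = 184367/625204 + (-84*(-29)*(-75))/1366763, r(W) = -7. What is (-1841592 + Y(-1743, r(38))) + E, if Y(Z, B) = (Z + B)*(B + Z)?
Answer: 1043272976407407237/854505694652 ≈ 1.2209e+6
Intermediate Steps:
E = 137761223221/854505694652 (E = 184367*(1/625204) + (2436*(-75))*(1/1366763) = 184367/625204 - 182700*1/1366763 = 184367/625204 - 182700/1366763 = 137761223221/854505694652 ≈ 0.16122)
Y(Z, B) = (B + Z)**2 (Y(Z, B) = (B + Z)*(B + Z) = (B + Z)**2)
(-1841592 + Y(-1743, r(38))) + E = (-1841592 + (-7 - 1743)**2) + 137761223221/854505694652 = (-1841592 + (-1750)**2) + 137761223221/854505694652 = (-1841592 + 3062500) + 137761223221/854505694652 = 1220908 + 137761223221/854505694652 = 1043272976407407237/854505694652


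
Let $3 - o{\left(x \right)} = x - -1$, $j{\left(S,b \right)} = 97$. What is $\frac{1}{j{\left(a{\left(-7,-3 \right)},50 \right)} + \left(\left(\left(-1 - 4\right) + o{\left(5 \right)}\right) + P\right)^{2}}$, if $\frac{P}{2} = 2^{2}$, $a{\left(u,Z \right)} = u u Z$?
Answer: $\frac{1}{97} \approx 0.010309$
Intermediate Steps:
$a{\left(u,Z \right)} = Z u^{2}$ ($a{\left(u,Z \right)} = u^{2} Z = Z u^{2}$)
$o{\left(x \right)} = 2 - x$ ($o{\left(x \right)} = 3 - \left(x - -1\right) = 3 - \left(x + 1\right) = 3 - \left(1 + x\right) = 2 - x$)
$P = 8$ ($P = 2 \cdot 2^{2} = 2 \cdot 4 = 8$)
$\frac{1}{j{\left(a{\left(-7,-3 \right)},50 \right)} + \left(\left(\left(-1 - 4\right) + o{\left(5 \right)}\right) + P\right)^{2}} = \frac{1}{97 + \left(\left(\left(-1 - 4\right) + \left(2 - 5\right)\right) + 8\right)^{2}} = \frac{1}{97 + \left(\left(-5 + \left(2 - 5\right)\right) + 8\right)^{2}} = \frac{1}{97 + \left(\left(-5 - 3\right) + 8\right)^{2}} = \frac{1}{97 + \left(-8 + 8\right)^{2}} = \frac{1}{97 + 0^{2}} = \frac{1}{97 + 0} = \frac{1}{97}$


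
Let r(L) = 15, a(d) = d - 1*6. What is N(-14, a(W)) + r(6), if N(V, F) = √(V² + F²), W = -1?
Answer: 15 + 7*√5 ≈ 30.652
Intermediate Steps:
a(d) = -6 + d (a(d) = d - 6 = -6 + d)
N(V, F) = √(F² + V²)
N(-14, a(W)) + r(6) = √((-6 - 1)² + (-14)²) + 15 = √((-7)² + 196) + 15 = √(49 + 196) + 15 = √245 + 15 = 7*√5 + 15 = 15 + 7*√5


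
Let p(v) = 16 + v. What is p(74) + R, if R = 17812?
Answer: 17902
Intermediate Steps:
p(74) + R = (16 + 74) + 17812 = 90 + 17812 = 17902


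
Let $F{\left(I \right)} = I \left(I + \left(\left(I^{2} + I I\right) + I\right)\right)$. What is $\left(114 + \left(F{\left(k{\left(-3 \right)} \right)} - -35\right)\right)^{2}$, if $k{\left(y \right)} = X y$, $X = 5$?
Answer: $37834801$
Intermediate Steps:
$k{\left(y \right)} = 5 y$
$F{\left(I \right)} = I \left(2 I + 2 I^{2}\right)$ ($F{\left(I \right)} = I \left(I + \left(\left(I^{2} + I^{2}\right) + I\right)\right) = I \left(I + \left(2 I^{2} + I\right)\right) = I \left(I + \left(I + 2 I^{2}\right)\right) = I \left(2 I + 2 I^{2}\right)$)
$\left(114 + \left(F{\left(k{\left(-3 \right)} \right)} - -35\right)\right)^{2} = \left(114 + \left(2 \left(5 \left(-3\right)\right)^{2} \left(1 + 5 \left(-3\right)\right) - -35\right)\right)^{2} = \left(114 + \left(2 \left(-15\right)^{2} \left(1 - 15\right) + 35\right)\right)^{2} = \left(114 + \left(2 \cdot 225 \left(-14\right) + 35\right)\right)^{2} = \left(114 + \left(-6300 + 35\right)\right)^{2} = \left(114 - 6265\right)^{2} = \left(-6151\right)^{2} = 37834801$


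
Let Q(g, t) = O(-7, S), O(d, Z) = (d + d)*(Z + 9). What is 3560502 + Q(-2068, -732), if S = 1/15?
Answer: 53405626/15 ≈ 3.5604e+6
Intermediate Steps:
S = 1/15 ≈ 0.066667
O(d, Z) = 2*d*(9 + Z) (O(d, Z) = (2*d)*(9 + Z) = 2*d*(9 + Z))
Q(g, t) = -1904/15 (Q(g, t) = 2*(-7)*(9 + 1/15) = 2*(-7)*(136/15) = -1904/15)
3560502 + Q(-2068, -732) = 3560502 - 1904/15 = 53405626/15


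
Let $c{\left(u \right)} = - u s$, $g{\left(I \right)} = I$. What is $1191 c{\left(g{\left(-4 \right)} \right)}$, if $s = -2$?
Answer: $-9528$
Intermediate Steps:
$c{\left(u \right)} = 2 u$ ($c{\left(u \right)} = - u \left(-2\right) = 2 u$)
$1191 c{\left(g{\left(-4 \right)} \right)} = 1191 \cdot 2 \left(-4\right) = 1191 \left(-8\right) = -9528$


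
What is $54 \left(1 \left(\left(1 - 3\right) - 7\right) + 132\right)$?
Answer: $6642$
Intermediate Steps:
$54 \left(1 \left(\left(1 - 3\right) - 7\right) + 132\right) = 54 \left(1 \left(-2 - 7\right) + 132\right) = 54 \left(1 \left(-9\right) + 132\right) = 54 \left(-9 + 132\right) = 54 \cdot 123 = 6642$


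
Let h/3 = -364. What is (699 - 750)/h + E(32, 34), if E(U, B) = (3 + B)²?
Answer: 498333/364 ≈ 1369.0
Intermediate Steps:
h = -1092 (h = 3*(-364) = -1092)
(699 - 750)/h + E(32, 34) = (699 - 750)/(-1092) + (3 + 34)² = -1/1092*(-51) + 37² = 17/364 + 1369 = 498333/364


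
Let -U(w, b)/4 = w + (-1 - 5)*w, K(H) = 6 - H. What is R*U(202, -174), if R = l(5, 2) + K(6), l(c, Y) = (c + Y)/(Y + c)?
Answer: 4040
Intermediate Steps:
l(c, Y) = 1 (l(c, Y) = (Y + c)/(Y + c) = 1)
U(w, b) = 20*w (U(w, b) = -4*(w + (-1 - 5)*w) = -4*(w - 6*w) = -(-20)*w = 20*w)
R = 1 (R = 1 + (6 - 1*6) = 1 + (6 - 6) = 1 + 0 = 1)
R*U(202, -174) = 1*(20*202) = 1*4040 = 4040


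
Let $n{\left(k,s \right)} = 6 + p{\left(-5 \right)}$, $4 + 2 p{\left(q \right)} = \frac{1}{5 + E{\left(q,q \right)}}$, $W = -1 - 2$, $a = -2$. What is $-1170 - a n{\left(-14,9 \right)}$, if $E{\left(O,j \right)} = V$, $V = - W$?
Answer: $- \frac{9295}{8} \approx -1161.9$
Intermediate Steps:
$W = -3$ ($W = -1 - 2 = -3$)
$V = 3$ ($V = \left(-1\right) \left(-3\right) = 3$)
$E{\left(O,j \right)} = 3$
$p{\left(q \right)} = - \frac{31}{16}$ ($p{\left(q \right)} = -2 + \frac{1}{2 \left(5 + 3\right)} = -2 + \frac{1}{2 \cdot 8} = -2 + \frac{1}{2} \cdot \frac{1}{8} = -2 + \frac{1}{16} = - \frac{31}{16}$)
$n{\left(k,s \right)} = \frac{65}{16}$ ($n{\left(k,s \right)} = 6 - \frac{31}{16} = \frac{65}{16}$)
$-1170 - a n{\left(-14,9 \right)} = -1170 - \left(-2\right) \frac{65}{16} = -1170 - - \frac{65}{8} = -1170 + \frac{65}{8} = - \frac{9295}{8}$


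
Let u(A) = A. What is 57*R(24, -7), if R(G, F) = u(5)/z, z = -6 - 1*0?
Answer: -95/2 ≈ -47.500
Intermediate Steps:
z = -6 (z = -6 + 0 = -6)
R(G, F) = -⅚ (R(G, F) = 5/(-6) = 5*(-⅙) = -⅚)
57*R(24, -7) = 57*(-⅚) = -95/2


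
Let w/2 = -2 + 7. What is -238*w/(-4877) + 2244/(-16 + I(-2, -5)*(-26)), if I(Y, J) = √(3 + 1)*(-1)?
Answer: 919139/14631 ≈ 62.821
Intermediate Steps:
w = 10 (w = 2*(-2 + 7) = 2*5 = 10)
I(Y, J) = -2 (I(Y, J) = √4*(-1) = 2*(-1) = -2)
-238*w/(-4877) + 2244/(-16 + I(-2, -5)*(-26)) = -238*10/(-4877) + 2244/(-16 - 2*(-26)) = -2380*(-1/4877) + 2244/(-16 + 52) = 2380/4877 + 2244/36 = 2380/4877 + 2244*(1/36) = 2380/4877 + 187/3 = 919139/14631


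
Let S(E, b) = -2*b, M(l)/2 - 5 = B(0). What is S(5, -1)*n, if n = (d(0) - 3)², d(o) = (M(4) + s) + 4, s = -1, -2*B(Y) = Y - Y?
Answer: 200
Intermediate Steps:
B(Y) = 0 (B(Y) = -(Y - Y)/2 = -½*0 = 0)
M(l) = 10 (M(l) = 10 + 2*0 = 10 + 0 = 10)
d(o) = 13 (d(o) = (10 - 1) + 4 = 9 + 4 = 13)
n = 100 (n = (13 - 3)² = 10² = 100)
S(5, -1)*n = -2*(-1)*100 = 2*100 = 200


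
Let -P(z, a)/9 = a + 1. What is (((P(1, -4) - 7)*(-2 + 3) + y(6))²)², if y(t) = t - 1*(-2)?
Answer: 614656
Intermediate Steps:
P(z, a) = -9 - 9*a (P(z, a) = -9*(a + 1) = -9*(1 + a) = -9 - 9*a)
y(t) = 2 + t (y(t) = t + 2 = 2 + t)
(((P(1, -4) - 7)*(-2 + 3) + y(6))²)² = ((((-9 - 9*(-4)) - 7)*(-2 + 3) + (2 + 6))²)² = ((((-9 + 36) - 7)*1 + 8)²)² = (((27 - 7)*1 + 8)²)² = ((20*1 + 8)²)² = ((20 + 8)²)² = (28²)² = 784² = 614656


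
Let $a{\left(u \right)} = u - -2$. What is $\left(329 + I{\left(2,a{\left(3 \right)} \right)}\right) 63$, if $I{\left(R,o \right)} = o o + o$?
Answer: $22617$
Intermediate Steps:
$a{\left(u \right)} = 2 + u$ ($a{\left(u \right)} = u + 2 = 2 + u$)
$I{\left(R,o \right)} = o + o^{2}$ ($I{\left(R,o \right)} = o^{2} + o = o + o^{2}$)
$\left(329 + I{\left(2,a{\left(3 \right)} \right)}\right) 63 = \left(329 + \left(2 + 3\right) \left(1 + \left(2 + 3\right)\right)\right) 63 = \left(329 + 5 \left(1 + 5\right)\right) 63 = \left(329 + 5 \cdot 6\right) 63 = \left(329 + 30\right) 63 = 359 \cdot 63 = 22617$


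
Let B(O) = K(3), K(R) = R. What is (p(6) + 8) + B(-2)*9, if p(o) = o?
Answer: 41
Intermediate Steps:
B(O) = 3
(p(6) + 8) + B(-2)*9 = (6 + 8) + 3*9 = 14 + 27 = 41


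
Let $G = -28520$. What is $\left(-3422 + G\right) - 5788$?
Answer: $-37730$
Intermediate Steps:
$\left(-3422 + G\right) - 5788 = \left(-3422 - 28520\right) - 5788 = -31942 - 5788 = -37730$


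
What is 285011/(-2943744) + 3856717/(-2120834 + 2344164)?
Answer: 5644768010909/328713173760 ≈ 17.172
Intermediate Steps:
285011/(-2943744) + 3856717/(-2120834 + 2344164) = 285011*(-1/2943744) + 3856717/223330 = -285011/2943744 + 3856717*(1/223330) = -285011/2943744 + 3856717/223330 = 5644768010909/328713173760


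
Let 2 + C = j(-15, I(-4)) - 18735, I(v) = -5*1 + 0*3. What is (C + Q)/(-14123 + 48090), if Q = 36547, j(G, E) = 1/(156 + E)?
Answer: 2689311/5129017 ≈ 0.52433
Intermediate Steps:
I(v) = -5 (I(v) = -5 + 0 = -5)
C = -2829286/151 (C = -2 + (1/(156 - 5) - 18735) = -2 + (1/151 - 18735) = -2 - 2828984/151 = -2829286/151 ≈ -18737.)
(C + Q)/(-14123 + 48090) = (-2829286/151 + 36547)/(-14123 + 48090) = (2689311/151)/33967 = (2689311/151)*(1/33967) = 2689311/5129017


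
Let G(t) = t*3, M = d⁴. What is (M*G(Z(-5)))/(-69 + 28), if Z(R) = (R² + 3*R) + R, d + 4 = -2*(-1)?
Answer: -240/41 ≈ -5.8537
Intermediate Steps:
d = -2 (d = -4 - 2*(-1) = -4 + 2 = -2)
Z(R) = R² + 4*R
M = 16 (M = (-2)⁴ = 16)
G(t) = 3*t
(M*G(Z(-5)))/(-69 + 28) = (16*(3*(-5*(4 - 5))))/(-69 + 28) = (16*(3*(-5*(-1))))/(-41) = (16*(3*5))*(-1/41) = (16*15)*(-1/41) = 240*(-1/41) = -240/41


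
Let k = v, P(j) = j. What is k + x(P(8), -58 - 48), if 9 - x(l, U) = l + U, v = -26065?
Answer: -25958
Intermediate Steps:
x(l, U) = 9 - U - l (x(l, U) = 9 - (l + U) = 9 - (U + l) = 9 + (-U - l) = 9 - U - l)
k = -26065
k + x(P(8), -58 - 48) = -26065 + (9 - (-58 - 48) - 1*8) = -26065 + (9 - 1*(-106) - 8) = -26065 + (9 + 106 - 8) = -26065 + 107 = -25958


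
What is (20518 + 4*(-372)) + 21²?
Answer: 19471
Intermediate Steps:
(20518 + 4*(-372)) + 21² = (20518 - 1488) + 441 = 19030 + 441 = 19471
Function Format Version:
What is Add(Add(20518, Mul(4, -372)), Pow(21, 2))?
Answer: 19471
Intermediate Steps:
Add(Add(20518, Mul(4, -372)), Pow(21, 2)) = Add(Add(20518, -1488), 441) = Add(19030, 441) = 19471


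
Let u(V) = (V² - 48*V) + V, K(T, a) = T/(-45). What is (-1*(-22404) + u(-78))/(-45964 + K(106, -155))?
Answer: -723465/1034243 ≈ -0.69951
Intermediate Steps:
K(T, a) = -T/45 (K(T, a) = T*(-1/45) = -T/45)
u(V) = V² - 47*V
(-1*(-22404) + u(-78))/(-45964 + K(106, -155)) = (-1*(-22404) - 78*(-47 - 78))/(-45964 - 1/45*106) = (22404 - 78*(-125))/(-45964 - 106/45) = (22404 + 9750)/(-2068486/45) = 32154*(-45/2068486) = -723465/1034243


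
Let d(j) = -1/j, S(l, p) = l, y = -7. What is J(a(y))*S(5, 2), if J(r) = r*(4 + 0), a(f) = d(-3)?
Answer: 20/3 ≈ 6.6667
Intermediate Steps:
a(f) = 1/3 (a(f) = -1/(-3) = -1*(-1/3) = 1/3)
J(r) = 4*r (J(r) = r*4 = 4*r)
J(a(y))*S(5, 2) = (4*(1/3))*5 = (4/3)*5 = 20/3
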